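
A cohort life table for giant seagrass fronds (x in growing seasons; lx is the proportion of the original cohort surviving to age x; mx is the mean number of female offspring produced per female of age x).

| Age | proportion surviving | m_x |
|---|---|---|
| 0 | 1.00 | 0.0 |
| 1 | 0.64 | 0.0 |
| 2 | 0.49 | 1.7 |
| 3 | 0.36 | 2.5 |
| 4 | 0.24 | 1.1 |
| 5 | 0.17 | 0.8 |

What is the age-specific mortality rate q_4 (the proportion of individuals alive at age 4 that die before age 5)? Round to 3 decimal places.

0.292

q_4 = (l_4 − l_5) / l_4 = (0.24 − 0.17) / 0.24
     = 0.07 / 0.24 = 0.291667… → 0.292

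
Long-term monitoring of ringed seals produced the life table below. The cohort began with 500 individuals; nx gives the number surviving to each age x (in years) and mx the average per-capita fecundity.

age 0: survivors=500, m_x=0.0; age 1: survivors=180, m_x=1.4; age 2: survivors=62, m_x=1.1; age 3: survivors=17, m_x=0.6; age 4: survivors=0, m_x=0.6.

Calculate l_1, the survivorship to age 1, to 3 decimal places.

l_1 = n_1/n_0 = 180/500 = 0.36 → 0.360

0.360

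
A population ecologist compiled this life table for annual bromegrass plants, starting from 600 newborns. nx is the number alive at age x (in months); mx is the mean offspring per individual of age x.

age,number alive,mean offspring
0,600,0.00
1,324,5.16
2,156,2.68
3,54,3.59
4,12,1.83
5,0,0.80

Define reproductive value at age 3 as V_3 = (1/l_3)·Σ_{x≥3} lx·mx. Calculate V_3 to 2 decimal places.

4.00

lx = nx/n0 = nx/600: 1, 0.54, 0.26, 0.09, 0.02, 0
lx·mx for x ≥ 3: 0.3231, 0.0366, 0 → sum = 0.3597
V_3 = 0.3597 / l_3 = 0.3597 / 0.09 = 3.996667… → 4.00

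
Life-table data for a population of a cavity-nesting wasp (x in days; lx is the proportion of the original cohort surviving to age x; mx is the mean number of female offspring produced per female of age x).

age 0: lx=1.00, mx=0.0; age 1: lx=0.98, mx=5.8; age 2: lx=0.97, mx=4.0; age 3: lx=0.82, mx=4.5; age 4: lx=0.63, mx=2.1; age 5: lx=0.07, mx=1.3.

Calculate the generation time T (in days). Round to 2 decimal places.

lx·mx: 0, 5.684, 3.88, 3.69, 1.323, 0.091 → R0 = 14.668
x·lx·mx: 0, 5.684, 7.76, 11.07, 5.292, 0.455 → Σ = 30.261
T = 30.261 / 14.668 = 2.063062… → 2.06

2.06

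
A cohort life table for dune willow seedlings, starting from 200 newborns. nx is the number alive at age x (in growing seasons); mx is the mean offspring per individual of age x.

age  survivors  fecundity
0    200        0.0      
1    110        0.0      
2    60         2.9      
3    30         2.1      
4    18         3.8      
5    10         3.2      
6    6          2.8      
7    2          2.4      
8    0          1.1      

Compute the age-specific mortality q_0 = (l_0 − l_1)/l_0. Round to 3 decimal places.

lx = nx/n0 = nx/200: 1, 0.55, 0.3, 0.15, 0.09, 0.05, 0.03, 0.01, 0
q_0 = (l_0 − l_1) / l_0 = (1 − 0.55) / 1
     = 0.45 / 1 = 0.45 → 0.450

0.450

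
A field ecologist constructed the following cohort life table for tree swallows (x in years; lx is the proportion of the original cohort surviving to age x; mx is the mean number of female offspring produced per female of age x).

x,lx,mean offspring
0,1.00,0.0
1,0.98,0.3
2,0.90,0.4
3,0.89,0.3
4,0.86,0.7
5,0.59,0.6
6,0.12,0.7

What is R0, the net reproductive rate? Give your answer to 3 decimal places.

lx·mx by age: 0, 0.294, 0.36, 0.267, 0.602, 0.354, 0.084
R0 = Σ lx·mx = 1.961 → 1.961

1.961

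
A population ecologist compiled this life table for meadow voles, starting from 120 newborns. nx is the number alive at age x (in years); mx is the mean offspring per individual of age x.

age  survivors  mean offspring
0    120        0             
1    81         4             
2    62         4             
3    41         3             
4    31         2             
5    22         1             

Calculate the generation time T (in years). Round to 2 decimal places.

1.99

lx = nx/n0 = nx/120: 1, 0.675, 0.51667…, 0.34167…, 0.25833…, 0.18333…
lx·mx: 0, 2.7, 2.066667…, 1.025…, 0.516667…, 0.183333… → R0 = 6.491667…
x·lx·mx: 0, 2.7, 4.133333…, 3.075…, 2.066667…, 0.916667… → Σ = 12.891667…
T = 12.891667… / 6.491667… = 1.985879… → 1.99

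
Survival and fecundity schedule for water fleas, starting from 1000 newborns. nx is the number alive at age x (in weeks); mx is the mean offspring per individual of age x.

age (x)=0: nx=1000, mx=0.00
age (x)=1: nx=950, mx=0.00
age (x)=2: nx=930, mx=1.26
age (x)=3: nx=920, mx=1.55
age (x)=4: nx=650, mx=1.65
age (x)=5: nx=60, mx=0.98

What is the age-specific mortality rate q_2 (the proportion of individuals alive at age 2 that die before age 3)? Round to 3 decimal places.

0.011

lx = nx/n0 = nx/1000: 1, 0.95, 0.93, 0.92, 0.65, 0.06
q_2 = (l_2 − l_3) / l_2 = (0.93 − 0.92) / 0.93
     = 0.01 / 0.93 = 0.010753… → 0.011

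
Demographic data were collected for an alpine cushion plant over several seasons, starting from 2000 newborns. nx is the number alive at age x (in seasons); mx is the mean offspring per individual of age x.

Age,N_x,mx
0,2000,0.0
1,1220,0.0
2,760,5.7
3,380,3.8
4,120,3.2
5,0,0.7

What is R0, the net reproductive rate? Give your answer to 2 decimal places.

3.08

lx = nx/n0 = nx/2000: 1, 0.61, 0.38, 0.19, 0.06, 0
lx·mx by age: 0, 0, 2.166, 0.722, 0.192, 0
R0 = Σ lx·mx = 3.08 → 3.08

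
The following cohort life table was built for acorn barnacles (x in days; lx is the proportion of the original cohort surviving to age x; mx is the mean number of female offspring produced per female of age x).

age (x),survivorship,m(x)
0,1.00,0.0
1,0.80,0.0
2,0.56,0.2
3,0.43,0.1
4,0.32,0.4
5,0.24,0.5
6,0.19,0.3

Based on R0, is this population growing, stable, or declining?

R0 = Σ lx·mx = 0 + 0 + 0.112 + 0.043 + 0.128 + 0.12 + 0.057 = 0.46
R0 < 1, so the population is declining.

declining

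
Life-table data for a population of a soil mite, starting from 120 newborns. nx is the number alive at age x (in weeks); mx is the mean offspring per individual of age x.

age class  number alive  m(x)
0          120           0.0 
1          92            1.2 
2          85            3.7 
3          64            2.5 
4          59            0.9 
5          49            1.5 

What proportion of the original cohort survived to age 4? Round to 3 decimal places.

l_4 = n_4/n_0 = 59/120 = 0.491667… → 0.492

0.492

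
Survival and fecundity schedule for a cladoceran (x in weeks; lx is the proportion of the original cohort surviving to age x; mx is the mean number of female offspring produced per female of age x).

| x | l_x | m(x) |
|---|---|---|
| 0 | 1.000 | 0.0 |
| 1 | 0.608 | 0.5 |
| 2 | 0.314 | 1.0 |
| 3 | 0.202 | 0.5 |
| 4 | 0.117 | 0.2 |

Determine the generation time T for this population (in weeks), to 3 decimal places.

1.790

lx·mx: 0, 0.304, 0.314, 0.101, 0.0234 → R0 = 0.7424
x·lx·mx: 0, 0.304, 0.628, 0.303, 0.0936 → Σ = 1.3286
T = 1.3286 / 0.7424 = 1.789601… → 1.790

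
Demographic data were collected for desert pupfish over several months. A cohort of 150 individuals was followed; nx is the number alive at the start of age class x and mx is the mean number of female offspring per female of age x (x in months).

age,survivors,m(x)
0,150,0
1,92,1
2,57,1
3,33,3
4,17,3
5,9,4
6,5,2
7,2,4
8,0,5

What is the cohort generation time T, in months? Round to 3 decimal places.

lx = nx/n0 = nx/150: 1, 0.61333…, 0.38, 0.22, 0.11333…, 0.06, 0.03333…, 0.01333…, 0
lx·mx: 0, 0.613333…, 0.38, 0.66, 0.34…, 0.24, 0.066667…, 0.053333…, 0 → R0 = 2.353333…
x·lx·mx: 0, 0.613333…, 0.76, 1.98, 1.36…, 1.2, 0.4…, 0.373333…, 0 → Σ = 6.686667…
T = 6.686667… / 2.353333… = 2.84136… → 2.841

2.841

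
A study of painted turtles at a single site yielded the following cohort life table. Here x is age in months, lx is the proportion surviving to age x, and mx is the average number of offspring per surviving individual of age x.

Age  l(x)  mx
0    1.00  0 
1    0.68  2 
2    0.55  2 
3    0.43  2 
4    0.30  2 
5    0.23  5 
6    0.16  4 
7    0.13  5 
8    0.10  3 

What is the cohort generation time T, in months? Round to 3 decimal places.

lx·mx: 0, 1.36, 1.1, 0.86, 0.6, 1.15, 0.64, 0.65, 0.3 → R0 = 6.66
x·lx·mx: 0, 1.36, 2.2, 2.58, 2.4, 5.75, 3.84, 4.55, 2.4 → Σ = 25.08
T = 25.08 / 6.66 = 3.765766… → 3.766

3.766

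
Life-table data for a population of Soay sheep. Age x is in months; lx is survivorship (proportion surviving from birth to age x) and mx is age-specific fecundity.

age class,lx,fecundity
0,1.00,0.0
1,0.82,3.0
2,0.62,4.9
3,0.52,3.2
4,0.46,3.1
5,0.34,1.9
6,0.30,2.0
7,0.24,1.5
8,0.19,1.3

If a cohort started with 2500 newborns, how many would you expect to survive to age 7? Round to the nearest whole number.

600

Expected survivors = N0 · l_7 = 2500 × 0.24 = 600 → 600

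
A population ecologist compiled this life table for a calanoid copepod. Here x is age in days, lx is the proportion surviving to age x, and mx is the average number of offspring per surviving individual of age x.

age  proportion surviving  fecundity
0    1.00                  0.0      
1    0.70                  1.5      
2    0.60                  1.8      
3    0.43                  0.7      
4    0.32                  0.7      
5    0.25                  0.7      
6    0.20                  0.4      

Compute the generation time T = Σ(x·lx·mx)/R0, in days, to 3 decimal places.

lx·mx: 0, 1.05, 1.08, 0.301, 0.224, 0.175, 0.08 → R0 = 2.91
x·lx·mx: 0, 1.05, 2.16, 0.903, 0.896, 0.875, 0.48 → Σ = 6.364
T = 6.364 / 2.91 = 2.186942… → 2.187

2.187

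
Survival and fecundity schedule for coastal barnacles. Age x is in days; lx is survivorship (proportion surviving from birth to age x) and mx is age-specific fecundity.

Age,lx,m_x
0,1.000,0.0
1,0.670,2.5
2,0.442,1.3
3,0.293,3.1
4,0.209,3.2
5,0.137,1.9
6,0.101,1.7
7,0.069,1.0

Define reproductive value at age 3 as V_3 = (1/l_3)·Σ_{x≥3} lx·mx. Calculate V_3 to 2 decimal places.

lx·mx for x ≥ 3: 0.9083, 0.6688, 0.2603, 0.1717, 0.069 → sum = 2.0781
V_3 = 2.0781 / l_3 = 2.0781 / 0.293 = 7.092491… → 7.09

7.09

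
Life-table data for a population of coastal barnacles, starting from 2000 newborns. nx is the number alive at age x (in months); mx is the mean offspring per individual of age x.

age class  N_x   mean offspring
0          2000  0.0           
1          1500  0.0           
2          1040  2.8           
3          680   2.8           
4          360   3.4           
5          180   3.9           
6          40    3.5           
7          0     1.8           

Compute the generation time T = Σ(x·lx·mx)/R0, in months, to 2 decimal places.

lx = nx/n0 = nx/2000: 1, 0.75, 0.52, 0.34, 0.18, 0.09, 0.02, 0
lx·mx: 0, 0, 1.456, 0.952, 0.612, 0.351, 0.07, 0 → R0 = 3.441
x·lx·mx: 0, 0, 2.912, 2.856, 2.448, 1.755, 0.42, 0 → Σ = 10.391
T = 10.391 / 3.441 = 3.019762… → 3.02

3.02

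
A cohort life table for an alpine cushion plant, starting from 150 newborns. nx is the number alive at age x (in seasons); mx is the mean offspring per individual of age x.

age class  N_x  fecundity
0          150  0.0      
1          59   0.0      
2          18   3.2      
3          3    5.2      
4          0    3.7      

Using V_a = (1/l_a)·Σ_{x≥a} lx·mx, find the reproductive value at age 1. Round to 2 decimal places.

lx = nx/n0 = nx/150: 1, 0.39333…, 0.12, 0.02, 0
lx·mx for x ≥ 1: 0, 0.384, 0.104, 0 → sum = 0.488…
V_1 = 0.488… / l_1 = 0.488… / 0.393333… = 1.240678… → 1.24

1.24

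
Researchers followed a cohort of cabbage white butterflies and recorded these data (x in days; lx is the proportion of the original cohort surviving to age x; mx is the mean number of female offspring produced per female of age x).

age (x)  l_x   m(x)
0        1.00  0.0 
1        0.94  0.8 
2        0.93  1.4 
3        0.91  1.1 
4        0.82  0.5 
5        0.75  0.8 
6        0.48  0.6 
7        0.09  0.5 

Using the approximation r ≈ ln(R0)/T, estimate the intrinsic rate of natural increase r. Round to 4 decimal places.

R0 = Σ lx·mx = 0 + 0.752 + 1.302 + 1.001 + 0.41 + 0.6 + 0.288 + 0.045 = 4.398
Σ x·lx·mx = 13.042; T = 13.042/4.398 = 2.96544…
r ≈ ln(R0)/T = ln(4.398)/2.96544… = 0.499471… → 0.4995

0.4995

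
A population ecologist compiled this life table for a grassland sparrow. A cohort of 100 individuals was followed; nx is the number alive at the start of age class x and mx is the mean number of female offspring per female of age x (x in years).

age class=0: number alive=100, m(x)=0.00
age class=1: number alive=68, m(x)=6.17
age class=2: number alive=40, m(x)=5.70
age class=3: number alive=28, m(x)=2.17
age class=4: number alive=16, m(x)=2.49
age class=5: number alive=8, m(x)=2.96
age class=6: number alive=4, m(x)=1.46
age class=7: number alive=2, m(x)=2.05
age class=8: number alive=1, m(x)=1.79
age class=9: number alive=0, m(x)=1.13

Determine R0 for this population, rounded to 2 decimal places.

7.84

lx = nx/n0 = nx/100: 1, 0.68, 0.4, 0.28, 0.16, 0.08, 0.04, 0.02, 0.01, 0
lx·mx by age: 0, 4.1956, 2.28, 0.6076, 0.3984, 0.2368, 0.0584, 0.041, 0.0179, 0
R0 = Σ lx·mx = 7.8357 → 7.84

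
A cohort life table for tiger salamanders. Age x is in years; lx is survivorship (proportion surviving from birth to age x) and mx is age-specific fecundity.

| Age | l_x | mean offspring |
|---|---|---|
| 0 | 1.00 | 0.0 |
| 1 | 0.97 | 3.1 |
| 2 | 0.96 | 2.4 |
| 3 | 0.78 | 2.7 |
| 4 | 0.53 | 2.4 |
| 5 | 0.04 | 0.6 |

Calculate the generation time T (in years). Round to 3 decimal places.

lx·mx: 0, 3.007, 2.304, 2.106, 1.272, 0.024 → R0 = 8.713
x·lx·mx: 0, 3.007, 4.608, 6.318, 5.088, 0.12 → Σ = 19.141
T = 19.141 / 8.713 = 2.196832… → 2.197

2.197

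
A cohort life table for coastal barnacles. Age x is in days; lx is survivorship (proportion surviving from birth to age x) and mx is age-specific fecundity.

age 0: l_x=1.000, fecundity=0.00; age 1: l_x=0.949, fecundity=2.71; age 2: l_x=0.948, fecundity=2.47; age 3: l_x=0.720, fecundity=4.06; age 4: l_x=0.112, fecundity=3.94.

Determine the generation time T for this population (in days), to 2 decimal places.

2.15

lx·mx: 0, 2.57179, 2.34156, 2.9232, 0.44128 → R0 = 8.27783
x·lx·mx: 0, 2.57179, 4.68312, 8.7696, 1.76512 → Σ = 17.78963
T = 17.78963 / 8.27783 = 2.149069… → 2.15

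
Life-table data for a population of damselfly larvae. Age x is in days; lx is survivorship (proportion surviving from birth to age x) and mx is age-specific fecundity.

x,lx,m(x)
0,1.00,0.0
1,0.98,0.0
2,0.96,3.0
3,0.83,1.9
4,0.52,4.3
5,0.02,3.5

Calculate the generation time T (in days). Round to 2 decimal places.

lx·mx: 0, 0, 2.88, 1.577, 2.236, 0.07 → R0 = 6.763
x·lx·mx: 0, 0, 5.76, 4.731, 8.944, 0.35 → Σ = 19.785
T = 19.785 / 6.763 = 2.925477… → 2.93

2.93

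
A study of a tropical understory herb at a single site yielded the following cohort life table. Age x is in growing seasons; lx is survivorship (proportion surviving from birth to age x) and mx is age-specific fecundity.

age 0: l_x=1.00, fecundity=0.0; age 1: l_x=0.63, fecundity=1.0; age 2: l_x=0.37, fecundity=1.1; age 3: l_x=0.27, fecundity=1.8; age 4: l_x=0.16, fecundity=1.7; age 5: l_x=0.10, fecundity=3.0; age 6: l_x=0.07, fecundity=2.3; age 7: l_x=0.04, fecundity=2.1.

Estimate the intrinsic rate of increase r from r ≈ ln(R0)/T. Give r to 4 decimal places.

R0 = Σ lx·mx = 0 + 0.63 + 0.407 + 0.486 + 0.272 + 0.3 + 0.161 + 0.084 = 2.34
Σ x·lx·mx = 7.044; T = 7.044/2.34 = 3.01026…
r ≈ ln(R0)/T = ln(2.34)/3.01026… = 0.282418… → 0.2824

0.2824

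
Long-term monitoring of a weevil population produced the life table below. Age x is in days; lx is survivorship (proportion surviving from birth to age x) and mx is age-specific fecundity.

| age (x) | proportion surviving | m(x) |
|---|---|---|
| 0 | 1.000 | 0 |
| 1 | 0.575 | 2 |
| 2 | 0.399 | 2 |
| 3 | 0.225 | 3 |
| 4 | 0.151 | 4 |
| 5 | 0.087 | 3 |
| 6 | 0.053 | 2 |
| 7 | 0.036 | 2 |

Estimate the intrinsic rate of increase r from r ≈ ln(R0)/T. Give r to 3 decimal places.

0.494

R0 = Σ lx·mx = 0 + 1.15 + 0.798 + 0.675 + 0.604 + 0.261 + 0.106 + 0.072 = 3.666
Σ x·lx·mx = 9.632; T = 9.632/3.666 = 2.62739…
r ≈ ln(R0)/T = ln(3.666)/2.62739… = 0.49445… → 0.494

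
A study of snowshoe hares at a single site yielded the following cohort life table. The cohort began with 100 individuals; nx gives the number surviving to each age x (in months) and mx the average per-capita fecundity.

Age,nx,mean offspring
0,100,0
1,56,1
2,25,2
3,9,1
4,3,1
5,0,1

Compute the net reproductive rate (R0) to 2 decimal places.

1.18

lx = nx/n0 = nx/100: 1, 0.56, 0.25, 0.09, 0.03, 0
lx·mx by age: 0, 0.56, 0.5, 0.09, 0.03, 0
R0 = Σ lx·mx = 1.18 → 1.18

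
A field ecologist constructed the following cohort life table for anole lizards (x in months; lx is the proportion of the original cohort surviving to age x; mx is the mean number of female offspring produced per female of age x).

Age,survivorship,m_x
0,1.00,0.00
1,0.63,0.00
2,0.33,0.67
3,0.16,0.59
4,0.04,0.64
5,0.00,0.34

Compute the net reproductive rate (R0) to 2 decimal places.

0.34

lx·mx by age: 0, 0, 0.2211, 0.0944, 0.0256, 0
R0 = Σ lx·mx = 0.3411 → 0.34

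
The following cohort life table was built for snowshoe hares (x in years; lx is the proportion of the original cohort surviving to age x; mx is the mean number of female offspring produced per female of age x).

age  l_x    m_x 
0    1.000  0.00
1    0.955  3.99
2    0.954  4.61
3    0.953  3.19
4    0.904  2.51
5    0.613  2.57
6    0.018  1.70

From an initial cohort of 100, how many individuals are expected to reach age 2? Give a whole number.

Expected survivors = N0 · l_2 = 100 × 0.954 = 95.4 → 95

95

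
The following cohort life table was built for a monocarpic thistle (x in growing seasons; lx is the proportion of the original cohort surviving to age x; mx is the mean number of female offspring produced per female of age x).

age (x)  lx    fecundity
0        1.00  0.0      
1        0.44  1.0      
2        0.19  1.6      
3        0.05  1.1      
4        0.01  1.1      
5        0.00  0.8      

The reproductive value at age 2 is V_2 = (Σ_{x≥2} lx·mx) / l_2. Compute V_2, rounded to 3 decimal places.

lx·mx for x ≥ 2: 0.304, 0.055, 0.011, 0 → sum = 0.37
V_2 = 0.37 / l_2 = 0.37 / 0.19 = 1.947368… → 1.947

1.947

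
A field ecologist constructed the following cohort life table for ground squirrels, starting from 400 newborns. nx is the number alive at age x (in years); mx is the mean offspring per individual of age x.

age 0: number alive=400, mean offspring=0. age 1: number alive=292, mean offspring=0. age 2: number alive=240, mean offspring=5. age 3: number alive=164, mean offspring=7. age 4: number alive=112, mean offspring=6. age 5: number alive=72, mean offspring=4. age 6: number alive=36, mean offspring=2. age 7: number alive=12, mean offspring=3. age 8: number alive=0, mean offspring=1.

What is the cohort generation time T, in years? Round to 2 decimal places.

lx = nx/n0 = nx/400: 1, 0.73, 0.6, 0.41, 0.28, 0.18, 0.09, 0.03, 0
lx·mx: 0, 0, 3, 2.87, 1.68, 0.72, 0.18, 0.09, 0 → R0 = 8.54
x·lx·mx: 0, 0, 6, 8.61, 6.72, 3.6, 1.08, 0.63, 0 → Σ = 26.64
T = 26.64 / 8.54 = 3.119438… → 3.12

3.12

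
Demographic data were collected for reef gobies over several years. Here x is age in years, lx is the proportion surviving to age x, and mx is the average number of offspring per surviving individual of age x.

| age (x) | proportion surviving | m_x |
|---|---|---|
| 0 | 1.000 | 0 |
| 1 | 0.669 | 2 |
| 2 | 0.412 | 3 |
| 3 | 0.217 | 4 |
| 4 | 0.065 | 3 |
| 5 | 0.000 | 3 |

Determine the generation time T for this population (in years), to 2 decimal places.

1.98

lx·mx: 0, 1.338, 1.236, 0.868, 0.195, 0 → R0 = 3.637
x·lx·mx: 0, 1.338, 2.472, 2.604, 0.78, 0 → Σ = 7.194
T = 7.194 / 3.637 = 1.978004… → 1.98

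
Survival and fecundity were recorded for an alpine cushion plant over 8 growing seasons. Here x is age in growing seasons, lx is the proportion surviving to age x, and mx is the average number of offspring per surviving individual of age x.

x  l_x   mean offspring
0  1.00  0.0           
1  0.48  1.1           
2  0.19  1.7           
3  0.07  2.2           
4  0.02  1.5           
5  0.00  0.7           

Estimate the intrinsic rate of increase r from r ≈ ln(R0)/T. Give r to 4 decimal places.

0.0203

R0 = Σ lx·mx = 0 + 0.528 + 0.323 + 0.154 + 0.03 + 0 = 1.035
Σ x·lx·mx = 1.756; T = 1.756/1.035 = 1.69662…
r ≈ ln(R0)/T = ln(1.035)/1.69662… = 0.020276… → 0.0203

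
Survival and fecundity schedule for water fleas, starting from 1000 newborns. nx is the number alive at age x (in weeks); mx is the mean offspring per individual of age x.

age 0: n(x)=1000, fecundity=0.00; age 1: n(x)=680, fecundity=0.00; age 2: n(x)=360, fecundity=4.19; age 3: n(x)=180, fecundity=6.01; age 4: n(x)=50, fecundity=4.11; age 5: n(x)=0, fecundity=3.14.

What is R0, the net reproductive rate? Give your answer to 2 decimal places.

lx = nx/n0 = nx/1000: 1, 0.68, 0.36, 0.18, 0.05, 0
lx·mx by age: 0, 0, 1.5084, 1.0818, 0.2055, 0
R0 = Σ lx·mx = 2.7957 → 2.80

2.80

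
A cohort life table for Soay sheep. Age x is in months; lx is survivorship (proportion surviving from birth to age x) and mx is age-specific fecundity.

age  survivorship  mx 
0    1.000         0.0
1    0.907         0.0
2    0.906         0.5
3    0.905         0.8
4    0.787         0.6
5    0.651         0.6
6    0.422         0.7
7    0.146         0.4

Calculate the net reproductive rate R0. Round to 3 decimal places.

2.394

lx·mx by age: 0, 0, 0.453, 0.724, 0.4722, 0.3906, 0.2954, 0.0584
R0 = Σ lx·mx = 2.3936 → 2.394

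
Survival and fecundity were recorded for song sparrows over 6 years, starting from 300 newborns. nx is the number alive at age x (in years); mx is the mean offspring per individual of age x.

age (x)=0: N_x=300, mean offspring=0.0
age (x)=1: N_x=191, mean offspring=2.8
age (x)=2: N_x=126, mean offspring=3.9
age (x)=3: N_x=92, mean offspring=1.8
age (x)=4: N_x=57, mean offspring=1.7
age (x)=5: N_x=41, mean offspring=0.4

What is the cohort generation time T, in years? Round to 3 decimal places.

1.903

lx = nx/n0 = nx/300: 1, 0.63667…, 0.42, 0.30667…, 0.19, 0.13667…
lx·mx: 0, 1.782667…, 1.638, 0.552…, 0.323, 0.054667… → R0 = 4.350333…
x·lx·mx: 0, 1.782667…, 3.276, 1.656…, 1.292, 0.273333… → Σ = 8.28…
T = 8.28… / 4.350333… = 1.903302… → 1.903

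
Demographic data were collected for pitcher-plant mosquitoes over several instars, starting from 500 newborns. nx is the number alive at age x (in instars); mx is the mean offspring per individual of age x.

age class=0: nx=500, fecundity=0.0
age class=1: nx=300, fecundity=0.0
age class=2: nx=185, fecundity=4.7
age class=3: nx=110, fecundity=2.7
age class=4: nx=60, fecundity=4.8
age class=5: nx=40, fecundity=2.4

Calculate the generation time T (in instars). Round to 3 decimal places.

2.749

lx = nx/n0 = nx/500: 1, 0.6, 0.37, 0.22, 0.12, 0.08
lx·mx: 0, 0, 1.739, 0.594, 0.576, 0.192 → R0 = 3.101
x·lx·mx: 0, 0, 3.478, 1.782, 2.304, 0.96 → Σ = 8.524
T = 8.524 / 3.101 = 2.748791… → 2.749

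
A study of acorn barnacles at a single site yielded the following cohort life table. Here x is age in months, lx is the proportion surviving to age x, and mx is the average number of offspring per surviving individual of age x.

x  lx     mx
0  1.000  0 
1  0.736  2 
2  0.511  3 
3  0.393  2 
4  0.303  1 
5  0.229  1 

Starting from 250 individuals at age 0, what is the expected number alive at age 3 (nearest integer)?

Expected survivors = N0 · l_3 = 250 × 0.393 = 98.25 → 98

98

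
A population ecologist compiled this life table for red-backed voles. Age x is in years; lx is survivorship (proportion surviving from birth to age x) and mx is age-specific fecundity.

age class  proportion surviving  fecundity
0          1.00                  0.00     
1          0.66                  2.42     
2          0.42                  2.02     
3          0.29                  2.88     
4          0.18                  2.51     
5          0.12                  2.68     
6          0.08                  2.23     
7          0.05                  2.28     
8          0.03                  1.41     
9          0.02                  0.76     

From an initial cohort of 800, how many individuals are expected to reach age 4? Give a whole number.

Expected survivors = N0 · l_4 = 800 × 0.18 = 144 → 144

144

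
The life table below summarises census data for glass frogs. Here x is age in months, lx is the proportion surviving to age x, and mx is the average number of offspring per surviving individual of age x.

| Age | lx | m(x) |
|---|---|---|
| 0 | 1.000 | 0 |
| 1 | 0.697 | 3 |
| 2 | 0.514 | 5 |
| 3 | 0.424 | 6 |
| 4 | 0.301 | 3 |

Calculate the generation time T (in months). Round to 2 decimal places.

lx·mx: 0, 2.091, 2.57, 2.544, 0.903 → R0 = 8.108
x·lx·mx: 0, 2.091, 5.14, 7.632, 3.612 → Σ = 18.475
T = 18.475 / 8.108 = 2.278614… → 2.28

2.28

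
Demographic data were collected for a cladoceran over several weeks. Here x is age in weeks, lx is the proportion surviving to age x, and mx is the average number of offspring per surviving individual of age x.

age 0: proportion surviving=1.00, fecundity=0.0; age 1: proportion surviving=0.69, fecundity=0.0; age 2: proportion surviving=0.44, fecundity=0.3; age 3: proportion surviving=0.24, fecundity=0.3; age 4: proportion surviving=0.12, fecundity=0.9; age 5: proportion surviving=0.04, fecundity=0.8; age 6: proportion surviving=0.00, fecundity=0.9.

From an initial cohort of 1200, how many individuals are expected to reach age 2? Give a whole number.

528

Expected survivors = N0 · l_2 = 1200 × 0.44 = 528 → 528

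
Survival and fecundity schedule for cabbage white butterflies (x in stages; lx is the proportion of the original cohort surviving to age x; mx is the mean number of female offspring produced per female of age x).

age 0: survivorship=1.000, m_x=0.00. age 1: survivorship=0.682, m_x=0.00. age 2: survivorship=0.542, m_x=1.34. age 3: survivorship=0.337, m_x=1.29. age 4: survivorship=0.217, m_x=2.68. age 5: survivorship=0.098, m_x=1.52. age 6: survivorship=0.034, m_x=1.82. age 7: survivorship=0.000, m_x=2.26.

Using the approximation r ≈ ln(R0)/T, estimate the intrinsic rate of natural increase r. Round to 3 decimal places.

0.211

R0 = Σ lx·mx = 0 + 0 + 0.72628 + 0.43473 + 0.58156 + 0.14896 + 0.06188 + 0 = 1.95341
Σ x·lx·mx = 6.19907; T = 6.19907/1.95341 = 3.17346…
r ≈ ln(R0)/T = ln(1.95341)/3.17346… = 0.21099… → 0.211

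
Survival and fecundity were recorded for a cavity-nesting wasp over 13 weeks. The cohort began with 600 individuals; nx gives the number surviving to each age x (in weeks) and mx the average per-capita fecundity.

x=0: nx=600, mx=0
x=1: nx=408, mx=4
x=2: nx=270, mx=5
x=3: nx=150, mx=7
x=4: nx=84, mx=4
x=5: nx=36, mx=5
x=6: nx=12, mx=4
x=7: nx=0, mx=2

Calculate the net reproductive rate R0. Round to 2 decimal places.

7.66

lx = nx/n0 = nx/600: 1, 0.68, 0.45, 0.25, 0.14, 0.06, 0.02, 0
lx·mx by age: 0, 2.72, 2.25, 1.75, 0.56, 0.3, 0.08, 0
R0 = Σ lx·mx = 7.66 → 7.66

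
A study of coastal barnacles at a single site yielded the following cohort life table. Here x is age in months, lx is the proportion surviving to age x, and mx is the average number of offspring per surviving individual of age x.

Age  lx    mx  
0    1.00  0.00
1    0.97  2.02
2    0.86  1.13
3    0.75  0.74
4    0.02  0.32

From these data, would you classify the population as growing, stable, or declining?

growing

R0 = Σ lx·mx = 0 + 1.9594 + 0.9718 + 0.555 + 0.0064 = 3.4926
R0 > 1, so the population is growing.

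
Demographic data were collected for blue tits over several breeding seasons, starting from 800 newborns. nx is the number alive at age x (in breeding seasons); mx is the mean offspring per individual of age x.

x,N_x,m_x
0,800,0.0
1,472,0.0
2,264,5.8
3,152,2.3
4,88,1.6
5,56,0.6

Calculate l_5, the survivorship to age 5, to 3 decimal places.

l_5 = n_5/n_0 = 56/800 = 0.07 → 0.070

0.070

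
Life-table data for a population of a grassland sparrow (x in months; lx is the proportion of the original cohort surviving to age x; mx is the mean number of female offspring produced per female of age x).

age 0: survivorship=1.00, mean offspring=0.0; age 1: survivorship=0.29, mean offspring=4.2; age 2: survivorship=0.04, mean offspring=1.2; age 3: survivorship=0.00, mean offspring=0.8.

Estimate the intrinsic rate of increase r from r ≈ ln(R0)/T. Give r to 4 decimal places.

0.2272

R0 = Σ lx·mx = 0 + 1.218 + 0.048 + 0 = 1.266
Σ x·lx·mx = 1.314; T = 1.314/1.266 = 1.03791…
r ≈ ln(R0)/T = ln(1.266)/1.03791… = 0.227246… → 0.2272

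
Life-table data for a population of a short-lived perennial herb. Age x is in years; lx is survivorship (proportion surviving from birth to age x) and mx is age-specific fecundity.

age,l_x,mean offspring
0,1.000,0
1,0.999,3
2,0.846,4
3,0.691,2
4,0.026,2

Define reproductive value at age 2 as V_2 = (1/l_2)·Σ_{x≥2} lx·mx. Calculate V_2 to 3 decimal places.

5.695

lx·mx for x ≥ 2: 3.384, 1.382, 0.052 → sum = 4.818
V_2 = 4.818 / l_2 = 4.818 / 0.846 = 5.695035… → 5.695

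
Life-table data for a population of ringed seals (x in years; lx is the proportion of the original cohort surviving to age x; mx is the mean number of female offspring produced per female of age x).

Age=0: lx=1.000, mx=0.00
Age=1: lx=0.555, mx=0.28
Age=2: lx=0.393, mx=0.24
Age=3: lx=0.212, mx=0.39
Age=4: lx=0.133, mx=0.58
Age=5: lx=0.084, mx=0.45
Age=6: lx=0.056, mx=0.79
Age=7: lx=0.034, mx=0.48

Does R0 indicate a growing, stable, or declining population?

declining

R0 = Σ lx·mx = 0 + 0.1554 + 0.09432 + 0.08268 + 0.07714 + 0.0378 + 0.04424 + 0.01632 = 0.5079
R0 < 1, so the population is declining.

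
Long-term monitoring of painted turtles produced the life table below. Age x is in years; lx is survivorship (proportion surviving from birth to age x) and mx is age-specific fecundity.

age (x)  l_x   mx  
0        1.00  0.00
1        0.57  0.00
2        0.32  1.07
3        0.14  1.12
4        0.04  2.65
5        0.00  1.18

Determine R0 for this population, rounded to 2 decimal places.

lx·mx by age: 0, 0, 0.3424, 0.1568, 0.106, 0
R0 = Σ lx·mx = 0.6052 → 0.61

0.61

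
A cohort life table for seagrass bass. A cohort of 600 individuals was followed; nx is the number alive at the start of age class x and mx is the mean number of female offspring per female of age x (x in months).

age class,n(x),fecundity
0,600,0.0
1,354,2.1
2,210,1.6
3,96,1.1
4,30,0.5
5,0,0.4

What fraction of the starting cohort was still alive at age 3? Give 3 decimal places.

0.160

l_3 = n_3/n_0 = 96/600 = 0.16 → 0.160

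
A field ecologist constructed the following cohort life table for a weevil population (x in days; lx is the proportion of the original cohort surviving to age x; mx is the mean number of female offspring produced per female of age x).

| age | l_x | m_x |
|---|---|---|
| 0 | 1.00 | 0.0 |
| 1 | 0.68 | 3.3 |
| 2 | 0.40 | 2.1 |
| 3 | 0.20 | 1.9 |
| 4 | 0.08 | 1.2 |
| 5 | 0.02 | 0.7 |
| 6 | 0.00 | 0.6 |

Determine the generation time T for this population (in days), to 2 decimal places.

lx·mx: 0, 2.244, 0.84, 0.38, 0.096, 0.014, 0 → R0 = 3.574
x·lx·mx: 0, 2.244, 1.68, 1.14, 0.384, 0.07, 0 → Σ = 5.518
T = 5.518 / 3.574 = 1.543928… → 1.54

1.54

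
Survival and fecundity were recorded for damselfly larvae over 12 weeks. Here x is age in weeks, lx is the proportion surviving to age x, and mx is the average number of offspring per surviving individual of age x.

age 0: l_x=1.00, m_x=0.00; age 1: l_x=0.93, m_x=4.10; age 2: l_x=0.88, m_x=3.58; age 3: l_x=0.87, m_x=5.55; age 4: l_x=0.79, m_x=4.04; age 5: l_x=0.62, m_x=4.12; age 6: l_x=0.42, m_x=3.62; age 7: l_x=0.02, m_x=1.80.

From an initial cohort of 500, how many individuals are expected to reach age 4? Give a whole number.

395

Expected survivors = N0 · l_4 = 500 × 0.79 = 395 → 395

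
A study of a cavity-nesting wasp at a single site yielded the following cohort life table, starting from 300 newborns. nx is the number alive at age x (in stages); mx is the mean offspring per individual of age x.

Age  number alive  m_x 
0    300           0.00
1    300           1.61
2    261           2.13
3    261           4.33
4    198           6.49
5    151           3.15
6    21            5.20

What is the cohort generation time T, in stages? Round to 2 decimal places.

lx = nx/n0 = nx/300: 1, 1, 0.87, 0.87, 0.66, 0.50333…, 0.07
lx·mx: 0, 1.61, 1.8531, 3.7671, 4.2834, 1.5855…, 0.364 → R0 = 13.4631…
x·lx·mx: 0, 1.61, 3.7062, 11.3013, 17.1336, 7.9275…, 2.184 → Σ = 43.8626…
T = 43.8626… / 13.4631… = 3.257987… → 3.26

3.26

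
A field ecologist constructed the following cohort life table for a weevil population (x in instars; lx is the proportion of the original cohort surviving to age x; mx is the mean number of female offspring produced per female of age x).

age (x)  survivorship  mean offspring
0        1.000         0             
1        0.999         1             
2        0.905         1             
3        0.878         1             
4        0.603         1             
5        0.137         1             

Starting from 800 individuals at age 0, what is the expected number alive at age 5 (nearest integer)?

110

Expected survivors = N0 · l_5 = 800 × 0.137 = 109.6 → 110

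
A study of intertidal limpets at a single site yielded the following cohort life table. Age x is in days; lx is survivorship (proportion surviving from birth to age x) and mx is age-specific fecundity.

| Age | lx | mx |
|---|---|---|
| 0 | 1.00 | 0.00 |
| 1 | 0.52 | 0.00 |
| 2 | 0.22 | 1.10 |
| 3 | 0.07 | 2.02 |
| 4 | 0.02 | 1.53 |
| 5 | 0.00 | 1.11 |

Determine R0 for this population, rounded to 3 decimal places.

0.414

lx·mx by age: 0, 0, 0.242, 0.1414, 0.0306, 0
R0 = Σ lx·mx = 0.414 → 0.414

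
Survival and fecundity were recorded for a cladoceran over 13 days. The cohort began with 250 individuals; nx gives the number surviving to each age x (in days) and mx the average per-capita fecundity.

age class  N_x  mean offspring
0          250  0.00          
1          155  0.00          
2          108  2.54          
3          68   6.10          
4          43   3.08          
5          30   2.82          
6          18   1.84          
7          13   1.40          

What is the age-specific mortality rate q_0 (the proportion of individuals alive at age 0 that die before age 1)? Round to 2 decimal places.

0.38

lx = nx/n0 = nx/250: 1, 0.62, 0.432, 0.272, 0.172, 0.12, 0.072, 0.052
q_0 = (l_0 − l_1) / l_0 = (1 − 0.62) / 1
     = 0.38 / 1 = 0.38 → 0.38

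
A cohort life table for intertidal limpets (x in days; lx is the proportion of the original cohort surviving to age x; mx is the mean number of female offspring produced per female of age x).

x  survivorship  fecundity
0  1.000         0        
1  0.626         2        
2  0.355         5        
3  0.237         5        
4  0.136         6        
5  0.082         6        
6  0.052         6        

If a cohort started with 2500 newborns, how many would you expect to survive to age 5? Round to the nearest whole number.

205

Expected survivors = N0 · l_5 = 2500 × 0.082 = 205 → 205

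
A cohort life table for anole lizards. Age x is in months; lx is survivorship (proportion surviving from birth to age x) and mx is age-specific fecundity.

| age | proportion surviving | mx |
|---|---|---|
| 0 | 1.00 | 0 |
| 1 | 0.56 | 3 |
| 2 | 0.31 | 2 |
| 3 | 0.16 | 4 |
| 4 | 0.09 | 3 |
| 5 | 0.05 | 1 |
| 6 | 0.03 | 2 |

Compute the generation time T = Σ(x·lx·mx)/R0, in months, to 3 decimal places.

lx·mx: 0, 1.68, 0.62, 0.64, 0.27, 0.05, 0.06 → R0 = 3.32
x·lx·mx: 0, 1.68, 1.24, 1.92, 1.08, 0.25, 0.36 → Σ = 6.53
T = 6.53 / 3.32 = 1.966867… → 1.967

1.967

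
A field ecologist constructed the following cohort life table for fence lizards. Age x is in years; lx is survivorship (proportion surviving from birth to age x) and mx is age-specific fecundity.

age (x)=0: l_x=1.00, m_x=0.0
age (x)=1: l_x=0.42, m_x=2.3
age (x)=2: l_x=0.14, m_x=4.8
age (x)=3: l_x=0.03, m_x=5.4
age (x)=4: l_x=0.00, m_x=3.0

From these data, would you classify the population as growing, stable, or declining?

growing

R0 = Σ lx·mx = 0 + 0.966 + 0.672 + 0.162 + 0 = 1.8
R0 > 1, so the population is growing.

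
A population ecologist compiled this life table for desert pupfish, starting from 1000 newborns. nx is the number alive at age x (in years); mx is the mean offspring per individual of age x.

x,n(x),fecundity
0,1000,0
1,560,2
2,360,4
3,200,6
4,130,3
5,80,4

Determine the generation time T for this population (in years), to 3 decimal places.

lx = nx/n0 = nx/1000: 1, 0.56, 0.36, 0.2, 0.13, 0.08
lx·mx: 0, 1.12, 1.44, 1.2, 0.39, 0.32 → R0 = 4.47
x·lx·mx: 0, 1.12, 2.88, 3.6, 1.56, 1.6 → Σ = 10.76
T = 10.76 / 4.47 = 2.407159… → 2.407

2.407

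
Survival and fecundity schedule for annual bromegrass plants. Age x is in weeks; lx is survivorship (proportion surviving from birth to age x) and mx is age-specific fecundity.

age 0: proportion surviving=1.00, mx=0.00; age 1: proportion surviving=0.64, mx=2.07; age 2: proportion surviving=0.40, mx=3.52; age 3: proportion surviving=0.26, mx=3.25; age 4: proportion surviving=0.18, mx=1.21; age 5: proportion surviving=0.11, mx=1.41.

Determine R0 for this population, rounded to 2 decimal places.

lx·mx by age: 0, 1.3248, 1.408, 0.845, 0.2178, 0.1551
R0 = Σ lx·mx = 3.9507 → 3.95

3.95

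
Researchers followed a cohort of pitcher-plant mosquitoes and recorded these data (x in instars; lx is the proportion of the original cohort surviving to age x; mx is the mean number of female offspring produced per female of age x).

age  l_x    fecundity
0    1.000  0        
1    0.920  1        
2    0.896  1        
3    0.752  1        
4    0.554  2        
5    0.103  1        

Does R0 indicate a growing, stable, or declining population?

R0 = Σ lx·mx = 0 + 0.92 + 0.896 + 0.752 + 1.108 + 0.103 = 3.779
R0 > 1, so the population is growing.

growing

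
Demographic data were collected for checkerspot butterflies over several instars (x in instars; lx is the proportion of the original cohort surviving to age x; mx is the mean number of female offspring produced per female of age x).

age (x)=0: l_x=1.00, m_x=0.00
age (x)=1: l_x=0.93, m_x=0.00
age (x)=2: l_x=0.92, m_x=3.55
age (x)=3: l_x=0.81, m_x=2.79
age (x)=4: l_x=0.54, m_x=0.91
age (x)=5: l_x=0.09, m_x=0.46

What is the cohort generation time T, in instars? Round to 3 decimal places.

lx·mx: 0, 0, 3.266, 2.2599, 0.4914, 0.0414 → R0 = 6.0587
x·lx·mx: 0, 0, 6.532, 6.7797, 1.9656, 0.207 → Σ = 15.4843
T = 15.4843 / 6.0587 = 2.555713… → 2.556

2.556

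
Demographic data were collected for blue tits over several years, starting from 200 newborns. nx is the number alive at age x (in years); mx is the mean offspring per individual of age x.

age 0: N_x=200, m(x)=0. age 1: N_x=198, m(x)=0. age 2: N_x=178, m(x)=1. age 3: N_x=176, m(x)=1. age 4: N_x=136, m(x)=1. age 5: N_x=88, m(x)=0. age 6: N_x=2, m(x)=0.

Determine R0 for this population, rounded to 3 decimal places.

2.450

lx = nx/n0 = nx/200: 1, 0.99, 0.89, 0.88, 0.68, 0.44, 0.01
lx·mx by age: 0, 0, 0.89, 0.88, 0.68, 0, 0
R0 = Σ lx·mx = 2.45 → 2.450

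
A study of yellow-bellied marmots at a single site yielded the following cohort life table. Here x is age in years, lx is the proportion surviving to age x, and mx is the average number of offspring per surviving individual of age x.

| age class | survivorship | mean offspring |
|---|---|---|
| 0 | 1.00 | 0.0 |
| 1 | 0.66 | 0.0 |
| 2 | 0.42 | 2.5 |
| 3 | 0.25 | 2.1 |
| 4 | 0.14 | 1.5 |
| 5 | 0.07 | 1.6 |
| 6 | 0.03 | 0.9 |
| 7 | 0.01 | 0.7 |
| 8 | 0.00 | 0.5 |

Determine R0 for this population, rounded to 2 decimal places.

lx·mx by age: 0, 0, 1.05, 0.525, 0.21, 0.112, 0.027, 0.007, 0
R0 = Σ lx·mx = 1.931 → 1.93

1.93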